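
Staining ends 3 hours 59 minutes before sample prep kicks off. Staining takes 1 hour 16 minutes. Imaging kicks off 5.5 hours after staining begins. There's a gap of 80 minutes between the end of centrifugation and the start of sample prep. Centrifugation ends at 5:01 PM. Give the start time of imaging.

6:36 PM

Sample prep starts at 5:01 PM + 80 min = 6:21 PM.
Staining ends at 6:21 PM − 239 min = 2:22 PM.
Staining starts at 2:22 PM − 76 min = 1:06 PM.
Imaging starts at 1:06 PM + 330 min = 6:36 PM.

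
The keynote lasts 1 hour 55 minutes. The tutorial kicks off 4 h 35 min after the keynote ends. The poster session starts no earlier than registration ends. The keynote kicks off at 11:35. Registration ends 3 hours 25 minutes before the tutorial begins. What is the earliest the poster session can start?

The keynote ends at 11:35 + 115 min = 13:30.
The tutorial starts at 13:30 + 275 min = 18:05.
Registration ends at 18:05 − 205 min = 14:40.
The poster session is bounded by registration, so the earliest it can start is 14:40.

14:40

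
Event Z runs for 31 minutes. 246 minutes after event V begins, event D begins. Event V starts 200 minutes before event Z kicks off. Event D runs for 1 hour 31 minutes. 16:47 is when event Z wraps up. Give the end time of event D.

18:33

Event Z starts at 16:47 − 31 min = 16:16.
Event V starts at 16:16 − 200 min = 12:56.
Event D starts at 12:56 + 246 min = 17:02.
Event D ends at 17:02 + 91 min = 18:33.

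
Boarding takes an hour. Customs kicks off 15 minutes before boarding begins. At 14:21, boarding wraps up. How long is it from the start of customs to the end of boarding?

1 h 15 min

Boarding starts at 14:21 − 60 min = 13:21.
Customs starts at 13:21 − 15 min = 13:06.
From 13:06 to 14:21 is 1 h 15 min.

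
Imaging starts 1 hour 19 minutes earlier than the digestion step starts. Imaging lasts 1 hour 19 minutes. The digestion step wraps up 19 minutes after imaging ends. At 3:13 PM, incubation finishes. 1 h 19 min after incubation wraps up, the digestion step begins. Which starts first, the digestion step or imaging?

imaging

The digestion step starts at 3:13 PM + 79 min = 4:32 PM.
Imaging starts at 4:32 PM − 79 min = 3:13 PM.
The digestion step starts at 4:32 PM and imaging starts at 3:13 PM, so imaging is first.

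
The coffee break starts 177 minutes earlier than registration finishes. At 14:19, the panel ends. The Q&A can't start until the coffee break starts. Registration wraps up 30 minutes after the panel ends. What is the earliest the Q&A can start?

Registration ends at 14:19 + 30 min = 14:49.
The coffee break starts at 14:49 − 177 min = 11:52.
The Q&A is bounded by the coffee break, so the earliest it can start is 11:52.

11:52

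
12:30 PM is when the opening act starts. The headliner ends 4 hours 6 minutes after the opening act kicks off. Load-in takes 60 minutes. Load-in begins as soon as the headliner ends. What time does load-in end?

The headliner ends at 12:30 PM + 246 min = 4:36 PM.
So load-in starts at 4:36 PM.
Load-in ends at 4:36 PM + 60 min = 5:36 PM.

5:36 PM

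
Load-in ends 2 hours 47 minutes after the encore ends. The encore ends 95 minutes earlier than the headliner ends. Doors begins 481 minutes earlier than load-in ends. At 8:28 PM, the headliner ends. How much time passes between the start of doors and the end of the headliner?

409 minutes

The encore ends at 8:28 PM − 95 min = 6:53 PM.
Load-in ends at 6:53 PM + 167 min = 9:40 PM.
Doors starts at 9:40 PM − 481 min = 1:39 PM.
From 1:39 PM to 8:28 PM is 409 minutes.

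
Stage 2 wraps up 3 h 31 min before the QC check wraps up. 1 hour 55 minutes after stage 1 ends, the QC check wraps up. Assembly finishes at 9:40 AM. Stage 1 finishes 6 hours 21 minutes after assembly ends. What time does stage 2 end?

2:25 PM

Stage 1 ends at 9:40 AM + 381 min = 4:01 PM.
The QC check ends at 4:01 PM + 115 min = 5:56 PM.
Stage 2 ends at 5:56 PM − 211 min = 2:25 PM.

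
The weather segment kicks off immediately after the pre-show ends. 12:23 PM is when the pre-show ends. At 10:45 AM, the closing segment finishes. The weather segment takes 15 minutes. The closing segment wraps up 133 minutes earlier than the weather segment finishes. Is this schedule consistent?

No

The weather segment starts at 12:23 PM.
The weather segment ends at 12:23 PM + 15 min = 12:38 PM.
The closing segment ends at 12:38 PM − 133 min = 10:25 AM.
But the closing segment is also said to end at 10:45 AM — a 20-minute conflict.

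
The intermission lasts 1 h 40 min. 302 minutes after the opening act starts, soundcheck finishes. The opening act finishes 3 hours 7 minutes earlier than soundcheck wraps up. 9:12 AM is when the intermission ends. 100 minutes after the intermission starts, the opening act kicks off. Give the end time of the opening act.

The intermission starts at 9:12 AM − 100 min = 7:32 AM.
The opening act starts at 7:32 AM + 100 min = 9:12 AM.
Soundcheck ends at 9:12 AM + 302 min = 2:14 PM.
The opening act ends at 2:14 PM − 187 min = 11:07 AM.

11:07 AM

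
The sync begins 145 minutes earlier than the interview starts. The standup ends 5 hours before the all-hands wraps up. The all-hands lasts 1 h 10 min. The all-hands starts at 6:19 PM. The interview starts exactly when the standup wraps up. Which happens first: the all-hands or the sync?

The all-hands ends at 6:19 PM + 70 min = 7:29 PM.
The standup ends at 7:29 PM − 300 min = 2:29 PM.
So the interview starts at 2:29 PM.
The sync starts at 2:29 PM − 145 min = 12:04 PM.
The all-hands starts at 6:19 PM and the sync starts at 12:04 PM, so the sync is first.

the sync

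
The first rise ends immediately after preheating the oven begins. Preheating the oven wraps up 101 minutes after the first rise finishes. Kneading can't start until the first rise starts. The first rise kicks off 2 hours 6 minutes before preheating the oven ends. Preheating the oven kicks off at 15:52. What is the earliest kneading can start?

15:27

The first rise ends at 15:52.
Preheating the oven ends at 15:52 + 101 min = 17:33.
The first rise starts at 17:33 − 126 min = 15:27.
Kneading is bounded by the first rise, so the earliest it can start is 15:27.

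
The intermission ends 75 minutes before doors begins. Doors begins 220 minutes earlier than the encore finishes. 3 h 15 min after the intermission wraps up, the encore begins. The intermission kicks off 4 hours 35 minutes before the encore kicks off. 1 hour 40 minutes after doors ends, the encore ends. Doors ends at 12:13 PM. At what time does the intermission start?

7:38 AM

The encore ends at 12:13 PM + 100 min = 1:53 PM.
Doors starts at 1:53 PM − 220 min = 10:13 AM.
The intermission ends at 10:13 AM − 75 min = 8:58 AM.
The encore starts at 8:58 AM + 195 min = 12:13 PM.
The intermission starts at 12:13 PM − 275 min = 7:38 AM.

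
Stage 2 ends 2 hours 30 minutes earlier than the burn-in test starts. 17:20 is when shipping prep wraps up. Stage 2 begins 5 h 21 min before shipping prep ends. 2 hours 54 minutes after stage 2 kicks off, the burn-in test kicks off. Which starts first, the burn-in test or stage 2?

stage 2

Stage 2 starts at 17:20 − 321 min = 11:59.
The burn-in test starts at 11:59 + 174 min = 14:53.
The burn-in test starts at 14:53 and stage 2 starts at 11:59, so stage 2 is first.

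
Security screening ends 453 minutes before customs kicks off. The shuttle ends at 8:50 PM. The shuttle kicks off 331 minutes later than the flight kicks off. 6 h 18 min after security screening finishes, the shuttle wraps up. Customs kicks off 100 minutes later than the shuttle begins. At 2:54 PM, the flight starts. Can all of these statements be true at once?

Yes

The shuttle starts at 2:54 PM + 331 min = 8:25 PM.
Customs starts at 8:25 PM + 100 min = 10:05 PM.
Security screening ends at 10:05 PM − 453 min = 2:32 PM.
The shuttle ends at 2:32 PM + 378 min = 8:50 PM.
That matches the stated 8:50 PM, so the schedule is consistent.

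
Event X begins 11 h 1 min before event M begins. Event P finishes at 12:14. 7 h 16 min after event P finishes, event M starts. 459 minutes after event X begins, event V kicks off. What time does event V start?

16:08

Event M starts at 12:14 + 436 min = 19:30.
Event X starts at 19:30 − 661 min = 08:29.
Event V starts at 08:29 + 459 min = 16:08.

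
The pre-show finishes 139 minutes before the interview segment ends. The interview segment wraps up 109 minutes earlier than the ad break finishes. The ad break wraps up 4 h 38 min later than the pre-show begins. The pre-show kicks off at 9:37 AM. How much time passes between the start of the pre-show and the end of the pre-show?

The ad break ends at 9:37 AM + 278 min = 2:15 PM.
The interview segment ends at 2:15 PM − 109 min = 12:26 PM.
The pre-show ends at 12:26 PM − 139 min = 10:07 AM.
From 9:37 AM to 10:07 AM is 30 minutes.

30 minutes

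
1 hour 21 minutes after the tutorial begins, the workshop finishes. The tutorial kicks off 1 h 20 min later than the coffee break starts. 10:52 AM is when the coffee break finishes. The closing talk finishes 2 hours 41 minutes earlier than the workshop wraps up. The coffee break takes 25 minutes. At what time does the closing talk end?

The coffee break starts at 10:52 AM − 25 min = 10:27 AM.
The tutorial starts at 10:27 AM + 80 min = 11:47 AM.
The workshop ends at 11:47 AM + 81 min = 1:08 PM.
The closing talk ends at 1:08 PM − 161 min = 10:27 AM.

10:27 AM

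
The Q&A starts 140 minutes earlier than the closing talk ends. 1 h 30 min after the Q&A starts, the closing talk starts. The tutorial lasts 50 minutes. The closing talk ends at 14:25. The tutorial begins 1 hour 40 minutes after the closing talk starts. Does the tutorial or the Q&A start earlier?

The Q&A starts at 14:25 − 140 min = 12:05.
The closing talk starts at 12:05 + 90 min = 13:35.
The tutorial starts at 13:35 + 100 min = 15:15.
The tutorial starts at 15:15 and the Q&A starts at 12:05, so the Q&A is first.

the Q&A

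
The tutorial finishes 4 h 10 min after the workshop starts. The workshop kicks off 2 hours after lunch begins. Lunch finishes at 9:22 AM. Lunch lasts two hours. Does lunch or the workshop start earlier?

lunch

Lunch starts at 9:22 AM − 120 min = 7:22 AM.
The workshop starts at 7:22 AM + 120 min = 9:22 AM.
Lunch starts at 7:22 AM and the workshop starts at 9:22 AM, so lunch is first.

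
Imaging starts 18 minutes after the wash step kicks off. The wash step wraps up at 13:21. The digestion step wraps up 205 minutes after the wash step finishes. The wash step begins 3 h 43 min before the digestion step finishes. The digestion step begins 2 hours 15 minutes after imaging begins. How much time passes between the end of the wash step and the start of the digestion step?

2 h 15 min

The digestion step ends at 13:21 + 205 min = 16:46.
The wash step starts at 16:46 − 223 min = 13:03.
Imaging starts at 13:03 + 18 min = 13:21.
The digestion step starts at 13:21 + 135 min = 15:36.
From 13:21 to 15:36 is 2 h 15 min.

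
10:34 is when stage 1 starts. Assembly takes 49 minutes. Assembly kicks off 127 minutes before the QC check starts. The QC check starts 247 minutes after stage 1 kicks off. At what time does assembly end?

13:23

The QC check starts at 10:34 + 247 min = 14:41.
Assembly starts at 14:41 − 127 min = 12:34.
Assembly ends at 12:34 + 49 min = 13:23.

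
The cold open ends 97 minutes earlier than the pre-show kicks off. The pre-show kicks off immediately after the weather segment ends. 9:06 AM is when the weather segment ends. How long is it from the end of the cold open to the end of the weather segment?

The pre-show starts at 9:06 AM.
The cold open ends at 9:06 AM − 97 min = 7:29 AM.
From 7:29 AM to 9:06 AM is 1 hour 37 minutes.

1 hour 37 minutes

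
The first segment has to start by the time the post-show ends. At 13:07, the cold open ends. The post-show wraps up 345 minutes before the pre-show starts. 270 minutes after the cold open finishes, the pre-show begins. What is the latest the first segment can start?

11:52

The pre-show starts at 13:07 + 270 min = 17:37.
The post-show ends at 17:37 − 345 min = 11:52.
The first segment is bounded by the post-show, so the latest it can start is 11:52.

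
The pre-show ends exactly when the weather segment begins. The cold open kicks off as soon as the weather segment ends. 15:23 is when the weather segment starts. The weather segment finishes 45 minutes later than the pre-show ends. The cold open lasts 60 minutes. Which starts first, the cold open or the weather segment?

The pre-show ends at 15:23.
The weather segment ends at 15:23 + 45 min = 16:08.
So the cold open starts at 16:08.
The cold open starts at 16:08 and the weather segment starts at 15:23, so the weather segment is first.

the weather segment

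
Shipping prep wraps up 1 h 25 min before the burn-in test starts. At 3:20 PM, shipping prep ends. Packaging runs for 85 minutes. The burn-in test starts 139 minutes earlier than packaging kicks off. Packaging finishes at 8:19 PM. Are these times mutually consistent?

No

Packaging starts at 8:19 PM − 85 min = 6:54 PM.
The burn-in test starts at 6:54 PM − 139 min = 4:35 PM.
Shipping prep ends at 4:35 PM − 85 min = 3:10 PM.
But shipping prep is also said to end at 3:20 PM — a 10-minute conflict.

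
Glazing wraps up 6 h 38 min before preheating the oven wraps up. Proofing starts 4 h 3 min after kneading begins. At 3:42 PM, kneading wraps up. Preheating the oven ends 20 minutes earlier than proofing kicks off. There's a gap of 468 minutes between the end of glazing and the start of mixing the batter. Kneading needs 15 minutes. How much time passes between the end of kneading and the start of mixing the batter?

278 minutes

Kneading starts at 3:42 PM − 15 min = 3:27 PM.
Proofing starts at 3:27 PM + 243 min = 7:30 PM.
Preheating the oven ends at 7:30 PM − 20 min = 7:10 PM.
Glazing ends at 7:10 PM − 398 min = 12:32 PM.
Mixing the batter starts at 12:32 PM + 468 min = 8:20 PM.
From 3:42 PM to 8:20 PM is 278 minutes.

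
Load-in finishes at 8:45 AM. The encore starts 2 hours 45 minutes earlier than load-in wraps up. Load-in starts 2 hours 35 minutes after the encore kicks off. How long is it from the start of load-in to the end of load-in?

10 minutes

The encore starts at 8:45 AM − 165 min = 6:00 AM.
Load-in starts at 6:00 AM + 155 min = 8:35 AM.
From 8:35 AM to 8:45 AM is 10 minutes.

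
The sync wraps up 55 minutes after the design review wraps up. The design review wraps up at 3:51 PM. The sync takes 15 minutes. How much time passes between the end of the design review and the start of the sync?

40 minutes

The sync ends at 3:51 PM + 55 min = 4:46 PM.
The sync starts at 4:46 PM − 15 min = 4:31 PM.
From 3:51 PM to 4:31 PM is 40 minutes.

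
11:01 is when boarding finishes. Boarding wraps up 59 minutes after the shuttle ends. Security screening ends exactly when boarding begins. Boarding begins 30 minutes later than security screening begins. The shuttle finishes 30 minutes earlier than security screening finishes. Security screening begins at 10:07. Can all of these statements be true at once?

Boarding starts at 10:07 + 30 min = 10:37.
So security screening ends at 10:37.
The shuttle ends at 10:37 − 30 min = 10:07.
Boarding ends at 10:07 + 59 min = 11:06.
But boarding is also said to end at 11:01 — a 5-minute conflict.

No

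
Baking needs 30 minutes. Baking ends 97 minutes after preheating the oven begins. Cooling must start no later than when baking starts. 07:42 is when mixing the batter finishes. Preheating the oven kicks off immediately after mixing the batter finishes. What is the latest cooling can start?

08:49

Preheating the oven starts at 07:42.
Baking ends at 07:42 + 97 min = 09:19.
Baking starts at 09:19 − 30 min = 08:49.
Cooling is bounded by baking, so the latest it can start is 08:49.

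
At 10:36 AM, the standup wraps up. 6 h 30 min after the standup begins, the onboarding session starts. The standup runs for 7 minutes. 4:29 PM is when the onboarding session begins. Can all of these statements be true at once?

No

The standup starts at 10:36 AM − 7 min = 10:29 AM.
The onboarding session starts at 10:29 AM + 390 min = 4:59 PM.
But the onboarding session is also said to start at 4:29 PM — a 30-minute conflict.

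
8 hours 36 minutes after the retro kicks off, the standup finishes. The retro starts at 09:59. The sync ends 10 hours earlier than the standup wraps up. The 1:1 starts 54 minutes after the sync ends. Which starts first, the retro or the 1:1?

The standup ends at 09:59 + 516 min = 18:35.
The sync ends at 18:35 − 600 min = 08:35.
The 1:1 starts at 08:35 + 54 min = 09:29.
The retro starts at 09:59 and the 1:1 starts at 09:29, so the 1:1 is first.

the 1:1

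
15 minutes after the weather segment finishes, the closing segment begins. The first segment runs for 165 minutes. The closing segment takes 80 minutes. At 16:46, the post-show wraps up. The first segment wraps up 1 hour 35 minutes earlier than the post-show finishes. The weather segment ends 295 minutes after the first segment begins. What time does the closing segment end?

18:56

The first segment ends at 16:46 − 95 min = 15:11.
The first segment starts at 15:11 − 165 min = 12:26.
The weather segment ends at 12:26 + 295 min = 17:21.
The closing segment starts at 17:21 + 15 min = 17:36.
The closing segment ends at 17:36 + 80 min = 18:56.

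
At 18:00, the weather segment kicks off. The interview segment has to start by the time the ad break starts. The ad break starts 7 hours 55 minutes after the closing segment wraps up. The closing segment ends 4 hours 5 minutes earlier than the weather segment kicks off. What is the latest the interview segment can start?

The closing segment ends at 18:00 − 245 min = 13:55.
The ad break starts at 13:55 + 475 min = 21:50.
The interview segment is bounded by the ad break, so the latest it can start is 21:50.

21:50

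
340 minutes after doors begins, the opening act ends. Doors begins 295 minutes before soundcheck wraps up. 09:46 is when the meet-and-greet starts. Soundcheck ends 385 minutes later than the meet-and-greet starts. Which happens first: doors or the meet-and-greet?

the meet-and-greet

Soundcheck ends at 09:46 + 385 min = 16:11.
Doors starts at 16:11 − 295 min = 11:16.
Doors starts at 11:16 and the meet-and-greet starts at 09:46, so the meet-and-greet is first.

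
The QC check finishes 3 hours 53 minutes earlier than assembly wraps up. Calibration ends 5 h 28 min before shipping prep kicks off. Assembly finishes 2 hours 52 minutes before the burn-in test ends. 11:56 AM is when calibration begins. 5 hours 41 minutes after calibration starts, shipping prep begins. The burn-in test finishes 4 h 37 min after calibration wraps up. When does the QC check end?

Shipping prep starts at 11:56 AM + 341 min = 5:37 PM.
Calibration ends at 5:37 PM − 328 min = 12:09 PM.
The burn-in test ends at 12:09 PM + 277 min = 4:46 PM.
Assembly ends at 4:46 PM − 172 min = 1:54 PM.
The QC check ends at 1:54 PM − 233 min = 10:01 AM.

10:01 AM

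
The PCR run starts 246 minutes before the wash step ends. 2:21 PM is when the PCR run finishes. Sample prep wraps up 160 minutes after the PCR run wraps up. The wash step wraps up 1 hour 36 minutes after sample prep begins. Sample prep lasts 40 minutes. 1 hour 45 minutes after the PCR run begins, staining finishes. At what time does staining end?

3:36 PM

Sample prep ends at 2:21 PM + 160 min = 5:01 PM.
Sample prep starts at 5:01 PM − 40 min = 4:21 PM.
The wash step ends at 4:21 PM + 96 min = 5:57 PM.
The PCR run starts at 5:57 PM − 246 min = 1:51 PM.
Staining ends at 1:51 PM + 105 min = 3:36 PM.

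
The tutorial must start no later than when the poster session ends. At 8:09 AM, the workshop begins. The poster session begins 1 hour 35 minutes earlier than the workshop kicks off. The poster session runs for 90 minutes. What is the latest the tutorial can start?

The poster session starts at 8:09 AM − 95 min = 6:34 AM.
The poster session ends at 6:34 AM + 90 min = 8:04 AM.
The tutorial is bounded by the poster session, so the latest it can start is 8:04 AM.

8:04 AM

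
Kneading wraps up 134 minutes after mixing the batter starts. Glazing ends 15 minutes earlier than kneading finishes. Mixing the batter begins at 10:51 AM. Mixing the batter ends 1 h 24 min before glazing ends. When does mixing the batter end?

11:26 AM

Kneading ends at 10:51 AM + 134 min = 1:05 PM.
Glazing ends at 1:05 PM − 15 min = 12:50 PM.
Mixing the batter ends at 12:50 PM − 84 min = 11:26 AM.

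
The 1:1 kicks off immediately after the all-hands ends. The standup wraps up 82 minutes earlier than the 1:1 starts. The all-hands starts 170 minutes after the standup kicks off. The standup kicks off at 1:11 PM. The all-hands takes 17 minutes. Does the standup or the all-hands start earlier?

the standup

The all-hands starts at 1:11 PM + 170 min = 4:01 PM.
The standup starts at 1:11 PM and the all-hands starts at 4:01 PM, so the standup is first.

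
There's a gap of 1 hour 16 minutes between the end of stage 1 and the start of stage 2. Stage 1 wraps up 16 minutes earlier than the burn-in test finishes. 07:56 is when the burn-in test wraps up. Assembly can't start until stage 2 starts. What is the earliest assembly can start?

Stage 1 ends at 07:56 − 16 min = 07:40.
Stage 2 starts at 07:40 + 76 min = 08:56.
Assembly is bounded by stage 2, so the earliest it can start is 08:56.

08:56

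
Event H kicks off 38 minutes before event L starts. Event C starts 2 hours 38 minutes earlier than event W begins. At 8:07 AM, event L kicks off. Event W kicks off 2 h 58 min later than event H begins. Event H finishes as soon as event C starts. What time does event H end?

Event H starts at 8:07 AM − 38 min = 7:29 AM.
Event W starts at 7:29 AM + 178 min = 10:27 AM.
Event C starts at 10:27 AM − 158 min = 7:49 AM.
So event H ends at 7:49 AM.

7:49 AM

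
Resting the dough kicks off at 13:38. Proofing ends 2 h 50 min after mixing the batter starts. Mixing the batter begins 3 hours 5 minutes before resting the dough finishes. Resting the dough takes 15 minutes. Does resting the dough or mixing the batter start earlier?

Resting the dough ends at 13:38 + 15 min = 13:53.
Mixing the batter starts at 13:53 − 185 min = 10:48.
Resting the dough starts at 13:38 and mixing the batter starts at 10:48, so mixing the batter is first.

mixing the batter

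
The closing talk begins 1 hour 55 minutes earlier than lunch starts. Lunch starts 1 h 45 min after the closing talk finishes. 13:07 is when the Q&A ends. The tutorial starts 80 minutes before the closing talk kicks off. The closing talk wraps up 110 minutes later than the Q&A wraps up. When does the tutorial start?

The closing talk ends at 13:07 + 110 min = 14:57.
Lunch starts at 14:57 + 105 min = 16:42.
The closing talk starts at 16:42 − 115 min = 14:47.
The tutorial starts at 14:47 − 80 min = 13:27.

13:27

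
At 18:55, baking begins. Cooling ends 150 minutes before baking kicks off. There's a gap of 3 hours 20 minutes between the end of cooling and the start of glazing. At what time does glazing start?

Cooling ends at 18:55 − 150 min = 16:25.
Glazing starts at 16:25 + 200 min = 19:45.

19:45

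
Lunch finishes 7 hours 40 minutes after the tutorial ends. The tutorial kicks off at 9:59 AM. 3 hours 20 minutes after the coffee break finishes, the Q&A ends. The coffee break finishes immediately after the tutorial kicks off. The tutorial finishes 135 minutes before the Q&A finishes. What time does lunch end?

The coffee break ends at 9:59 AM.
The Q&A ends at 9:59 AM + 200 min = 1:19 PM.
The tutorial ends at 1:19 PM − 135 min = 11:04 AM.
Lunch ends at 11:04 AM + 460 min = 6:44 PM.

6:44 PM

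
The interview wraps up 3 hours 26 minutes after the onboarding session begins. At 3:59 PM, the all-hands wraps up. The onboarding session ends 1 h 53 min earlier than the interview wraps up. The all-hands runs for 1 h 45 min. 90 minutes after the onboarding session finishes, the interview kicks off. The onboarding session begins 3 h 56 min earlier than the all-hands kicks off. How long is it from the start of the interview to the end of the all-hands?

The all-hands starts at 3:59 PM − 105 min = 2:14 PM.
The onboarding session starts at 2:14 PM − 236 min = 10:18 AM.
The interview ends at 10:18 AM + 206 min = 1:44 PM.
The onboarding session ends at 1:44 PM − 113 min = 11:51 AM.
The interview starts at 11:51 AM + 90 min = 1:21 PM.
From 1:21 PM to 3:59 PM is 2 hours 38 minutes.

2 hours 38 minutes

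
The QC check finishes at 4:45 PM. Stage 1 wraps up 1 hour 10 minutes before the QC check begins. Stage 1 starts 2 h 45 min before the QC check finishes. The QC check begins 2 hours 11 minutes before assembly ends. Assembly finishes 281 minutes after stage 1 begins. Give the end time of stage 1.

Stage 1 starts at 4:45 PM − 165 min = 2:00 PM.
Assembly ends at 2:00 PM + 281 min = 6:41 PM.
The QC check starts at 6:41 PM − 131 min = 4:30 PM.
Stage 1 ends at 4:30 PM − 70 min = 3:20 PM.

3:20 PM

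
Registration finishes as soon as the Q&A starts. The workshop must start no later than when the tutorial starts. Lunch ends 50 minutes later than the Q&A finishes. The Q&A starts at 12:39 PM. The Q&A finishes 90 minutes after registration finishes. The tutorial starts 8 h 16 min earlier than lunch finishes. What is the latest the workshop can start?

Registration ends at 12:39 PM.
The Q&A ends at 12:39 PM + 90 min = 2:09 PM.
Lunch ends at 2:09 PM + 50 min = 2:59 PM.
The tutorial starts at 2:59 PM − 496 min = 6:43 AM.
The workshop is bounded by the tutorial, so the latest it can start is 6:43 AM.

6:43 AM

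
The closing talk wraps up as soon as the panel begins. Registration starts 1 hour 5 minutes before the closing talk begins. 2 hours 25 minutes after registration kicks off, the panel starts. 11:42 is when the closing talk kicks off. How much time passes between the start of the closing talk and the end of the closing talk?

80 minutes

Registration starts at 11:42 − 65 min = 10:37.
The panel starts at 10:37 + 145 min = 13:02.
So the closing talk ends at 13:02.
From 11:42 to 13:02 is 80 minutes.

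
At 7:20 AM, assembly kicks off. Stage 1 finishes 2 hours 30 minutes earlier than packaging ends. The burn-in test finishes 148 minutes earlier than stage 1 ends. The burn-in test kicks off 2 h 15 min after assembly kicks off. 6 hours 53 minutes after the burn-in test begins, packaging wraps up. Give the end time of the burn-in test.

The burn-in test starts at 7:20 AM + 135 min = 9:35 AM.
Packaging ends at 9:35 AM + 413 min = 4:28 PM.
Stage 1 ends at 4:28 PM − 150 min = 1:58 PM.
The burn-in test ends at 1:58 PM − 148 min = 11:30 AM.

11:30 AM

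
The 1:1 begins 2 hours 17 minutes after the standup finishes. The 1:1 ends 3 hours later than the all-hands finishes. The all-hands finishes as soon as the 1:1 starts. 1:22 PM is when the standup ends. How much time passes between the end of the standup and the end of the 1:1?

317 minutes

The 1:1 starts at 1:22 PM + 137 min = 3:39 PM.
So the all-hands ends at 3:39 PM.
The 1:1 ends at 3:39 PM + 180 min = 6:39 PM.
From 1:22 PM to 6:39 PM is 317 minutes.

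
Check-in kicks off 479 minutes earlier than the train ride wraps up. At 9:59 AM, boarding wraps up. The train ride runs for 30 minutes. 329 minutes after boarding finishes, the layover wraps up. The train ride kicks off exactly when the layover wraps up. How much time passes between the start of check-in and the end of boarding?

120 minutes

The layover ends at 9:59 AM + 329 min = 3:28 PM.
So the train ride starts at 3:28 PM.
The train ride ends at 3:28 PM + 30 min = 3:58 PM.
Check-in starts at 3:58 PM − 479 min = 7:59 AM.
From 7:59 AM to 9:59 AM is 120 minutes.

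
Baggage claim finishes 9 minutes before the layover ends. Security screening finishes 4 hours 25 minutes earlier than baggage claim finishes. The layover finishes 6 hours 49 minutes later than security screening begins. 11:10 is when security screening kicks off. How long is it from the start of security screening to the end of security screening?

135 minutes

The layover ends at 11:10 + 409 min = 17:59.
Baggage claim ends at 17:59 − 9 min = 17:50.
Security screening ends at 17:50 − 265 min = 13:25.
From 11:10 to 13:25 is 135 minutes.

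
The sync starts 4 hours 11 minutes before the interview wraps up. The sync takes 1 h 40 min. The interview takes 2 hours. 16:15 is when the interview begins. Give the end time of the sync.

15:44

The interview ends at 16:15 + 120 min = 18:15.
The sync starts at 18:15 − 251 min = 14:04.
The sync ends at 14:04 + 100 min = 15:44.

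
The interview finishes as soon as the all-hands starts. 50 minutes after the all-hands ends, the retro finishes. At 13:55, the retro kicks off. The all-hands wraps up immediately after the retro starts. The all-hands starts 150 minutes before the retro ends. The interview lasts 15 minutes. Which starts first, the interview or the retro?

The all-hands ends at 13:55.
The retro ends at 13:55 + 50 min = 14:45.
The all-hands starts at 14:45 − 150 min = 12:15.
So the interview ends at 12:15.
The interview starts at 12:15 − 15 min = 12:00.
The interview starts at 12:00 and the retro starts at 13:55, so the interview is first.

the interview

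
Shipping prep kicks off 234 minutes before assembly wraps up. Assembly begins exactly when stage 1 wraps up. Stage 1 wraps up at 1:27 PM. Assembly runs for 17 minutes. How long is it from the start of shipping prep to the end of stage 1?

3 h 37 min

Assembly starts at 1:27 PM.
Assembly ends at 1:27 PM + 17 min = 1:44 PM.
Shipping prep starts at 1:44 PM − 234 min = 9:50 AM.
From 9:50 AM to 1:27 PM is 3 h 37 min.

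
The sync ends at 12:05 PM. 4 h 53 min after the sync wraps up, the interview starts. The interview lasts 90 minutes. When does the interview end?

The interview starts at 12:05 PM + 293 min = 4:58 PM.
The interview ends at 4:58 PM + 90 min = 6:28 PM.

6:28 PM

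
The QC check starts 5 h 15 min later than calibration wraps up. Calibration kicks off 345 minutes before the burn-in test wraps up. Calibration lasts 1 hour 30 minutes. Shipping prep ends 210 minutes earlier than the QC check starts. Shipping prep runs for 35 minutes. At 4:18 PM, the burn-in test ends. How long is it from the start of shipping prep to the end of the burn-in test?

Calibration starts at 4:18 PM − 345 min = 10:33 AM.
Calibration ends at 10:33 AM + 90 min = 12:03 PM.
The QC check starts at 12:03 PM + 315 min = 5:18 PM.
Shipping prep ends at 5:18 PM − 210 min = 1:48 PM.
Shipping prep starts at 1:48 PM − 35 min = 1:13 PM.
From 1:13 PM to 4:18 PM is 3 hours 5 minutes.

3 hours 5 minutes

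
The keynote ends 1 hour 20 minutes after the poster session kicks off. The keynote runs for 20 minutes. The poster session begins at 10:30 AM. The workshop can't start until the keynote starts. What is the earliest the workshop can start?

The keynote ends at 10:30 AM + 80 min = 11:50 AM.
The keynote starts at 11:50 AM − 20 min = 11:30 AM.
The workshop is bounded by the keynote, so the earliest it can start is 11:30 AM.

11:30 AM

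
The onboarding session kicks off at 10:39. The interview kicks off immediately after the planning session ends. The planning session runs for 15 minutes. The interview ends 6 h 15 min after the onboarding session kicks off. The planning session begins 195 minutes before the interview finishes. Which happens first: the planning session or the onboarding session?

the onboarding session

The interview ends at 10:39 + 375 min = 16:54.
The planning session starts at 16:54 − 195 min = 13:39.
The planning session starts at 13:39 and the onboarding session starts at 10:39, so the onboarding session is first.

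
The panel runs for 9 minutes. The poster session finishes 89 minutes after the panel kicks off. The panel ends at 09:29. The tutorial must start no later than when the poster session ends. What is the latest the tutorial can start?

The panel starts at 09:29 − 9 min = 09:20.
The poster session ends at 09:20 + 89 min = 10:49.
The tutorial is bounded by the poster session, so the latest it can start is 10:49.

10:49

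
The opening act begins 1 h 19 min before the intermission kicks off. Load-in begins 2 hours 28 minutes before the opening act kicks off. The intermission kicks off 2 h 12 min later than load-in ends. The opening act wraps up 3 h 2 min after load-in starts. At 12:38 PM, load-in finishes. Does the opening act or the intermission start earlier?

The intermission starts at 12:38 PM + 132 min = 2:50 PM.
The opening act starts at 2:50 PM − 79 min = 1:31 PM.
The opening act starts at 1:31 PM and the intermission starts at 2:50 PM, so the opening act is first.

the opening act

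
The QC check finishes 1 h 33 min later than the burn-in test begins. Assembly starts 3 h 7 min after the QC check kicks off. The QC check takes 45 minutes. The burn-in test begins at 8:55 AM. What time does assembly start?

12:50 PM

The QC check ends at 8:55 AM + 93 min = 10:28 AM.
The QC check starts at 10:28 AM − 45 min = 9:43 AM.
Assembly starts at 9:43 AM + 187 min = 12:50 PM.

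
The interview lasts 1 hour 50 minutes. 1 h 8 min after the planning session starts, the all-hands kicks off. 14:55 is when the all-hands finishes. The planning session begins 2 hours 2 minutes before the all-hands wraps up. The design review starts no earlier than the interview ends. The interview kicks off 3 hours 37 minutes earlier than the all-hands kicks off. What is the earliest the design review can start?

The planning session starts at 14:55 − 122 min = 12:53.
The all-hands starts at 12:53 + 68 min = 14:01.
The interview starts at 14:01 − 217 min = 10:24.
The interview ends at 10:24 + 110 min = 12:14.
The design review is bounded by the interview, so the earliest it can start is 12:14.

12:14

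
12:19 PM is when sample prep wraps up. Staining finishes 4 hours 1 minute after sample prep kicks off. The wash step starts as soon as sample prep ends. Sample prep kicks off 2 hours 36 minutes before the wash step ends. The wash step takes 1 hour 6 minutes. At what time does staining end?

The wash step starts at 12:19 PM.
The wash step ends at 12:19 PM + 66 min = 1:25 PM.
Sample prep starts at 1:25 PM − 156 min = 10:49 AM.
Staining ends at 10:49 AM + 241 min = 2:50 PM.

2:50 PM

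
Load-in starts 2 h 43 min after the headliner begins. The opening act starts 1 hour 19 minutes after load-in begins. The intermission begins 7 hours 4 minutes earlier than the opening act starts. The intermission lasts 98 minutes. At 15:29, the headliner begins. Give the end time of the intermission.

Load-in starts at 15:29 + 163 min = 18:12.
The opening act starts at 18:12 + 79 min = 19:31.
The intermission starts at 19:31 − 424 min = 12:27.
The intermission ends at 12:27 + 98 min = 14:05.

14:05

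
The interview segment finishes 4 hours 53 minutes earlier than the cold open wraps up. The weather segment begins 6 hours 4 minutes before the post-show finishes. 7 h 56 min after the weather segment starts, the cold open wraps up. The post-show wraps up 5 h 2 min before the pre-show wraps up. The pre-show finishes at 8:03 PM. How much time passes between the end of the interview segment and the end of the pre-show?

The post-show ends at 8:03 PM − 302 min = 3:01 PM.
The weather segment starts at 3:01 PM − 364 min = 8:57 AM.
The cold open ends at 8:57 AM + 476 min = 4:53 PM.
The interview segment ends at 4:53 PM − 293 min = 12:00 PM.
From 12:00 PM to 8:03 PM is 8 hours 3 minutes.

8 hours 3 minutes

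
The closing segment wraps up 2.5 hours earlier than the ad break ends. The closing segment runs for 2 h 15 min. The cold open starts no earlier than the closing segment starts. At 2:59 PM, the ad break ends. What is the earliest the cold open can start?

The closing segment ends at 2:59 PM − 150 min = 12:29 PM.
The closing segment starts at 12:29 PM − 135 min = 10:14 AM.
The cold open is bounded by the closing segment, so the earliest it can start is 10:14 AM.

10:14 AM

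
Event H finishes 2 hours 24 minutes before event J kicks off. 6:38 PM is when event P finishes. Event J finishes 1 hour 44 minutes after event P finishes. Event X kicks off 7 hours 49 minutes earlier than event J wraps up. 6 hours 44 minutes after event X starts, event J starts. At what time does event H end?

Event J ends at 6:38 PM + 104 min = 8:22 PM.
Event X starts at 8:22 PM − 469 min = 12:33 PM.
Event J starts at 12:33 PM + 404 min = 7:17 PM.
Event H ends at 7:17 PM − 144 min = 4:53 PM.

4:53 PM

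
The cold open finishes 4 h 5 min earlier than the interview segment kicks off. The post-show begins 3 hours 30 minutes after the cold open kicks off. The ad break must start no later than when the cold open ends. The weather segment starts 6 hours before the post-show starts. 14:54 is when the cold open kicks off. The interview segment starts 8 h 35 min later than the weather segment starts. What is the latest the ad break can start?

The post-show starts at 14:54 + 210 min = 18:24.
The weather segment starts at 18:24 − 360 min = 12:24.
The interview segment starts at 12:24 + 515 min = 20:59.
The cold open ends at 20:59 − 245 min = 16:54.
The ad break is bounded by the cold open, so the latest it can start is 16:54.

16:54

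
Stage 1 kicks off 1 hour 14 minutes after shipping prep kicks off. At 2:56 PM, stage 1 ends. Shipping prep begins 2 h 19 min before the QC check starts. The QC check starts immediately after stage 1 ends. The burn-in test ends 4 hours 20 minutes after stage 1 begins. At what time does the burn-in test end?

6:11 PM

The QC check starts at 2:56 PM.
Shipping prep starts at 2:56 PM − 139 min = 12:37 PM.
Stage 1 starts at 12:37 PM + 74 min = 1:51 PM.
The burn-in test ends at 1:51 PM + 260 min = 6:11 PM.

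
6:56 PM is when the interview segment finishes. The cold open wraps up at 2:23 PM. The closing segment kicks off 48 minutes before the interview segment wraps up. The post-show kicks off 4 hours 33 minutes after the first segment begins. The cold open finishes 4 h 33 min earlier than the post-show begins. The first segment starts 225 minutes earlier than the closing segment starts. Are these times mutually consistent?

The closing segment starts at 6:56 PM − 48 min = 6:08 PM.
The first segment starts at 6:08 PM − 225 min = 2:23 PM.
The post-show starts at 2:23 PM + 273 min = 6:56 PM.
The cold open ends at 6:56 PM − 273 min = 2:23 PM.
That matches the stated 2:23 PM, so the schedule is consistent.

Yes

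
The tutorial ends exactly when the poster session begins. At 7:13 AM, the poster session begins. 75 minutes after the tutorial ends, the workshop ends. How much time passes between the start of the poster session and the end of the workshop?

1 hour 15 minutes

The tutorial ends at 7:13 AM.
The workshop ends at 7:13 AM + 75 min = 8:28 AM.
From 7:13 AM to 8:28 AM is 1 hour 15 minutes.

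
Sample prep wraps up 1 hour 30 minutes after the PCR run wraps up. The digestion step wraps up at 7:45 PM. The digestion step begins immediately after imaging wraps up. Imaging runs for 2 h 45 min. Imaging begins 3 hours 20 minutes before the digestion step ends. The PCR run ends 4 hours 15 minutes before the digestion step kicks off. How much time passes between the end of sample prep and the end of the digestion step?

3 h 20 min

Imaging starts at 7:45 PM − 200 min = 4:25 PM.
Imaging ends at 4:25 PM + 165 min = 7:10 PM.
So the digestion step starts at 7:10 PM.
The PCR run ends at 7:10 PM − 255 min = 2:55 PM.
Sample prep ends at 2:55 PM + 90 min = 4:25 PM.
From 4:25 PM to 7:45 PM is 3 h 20 min.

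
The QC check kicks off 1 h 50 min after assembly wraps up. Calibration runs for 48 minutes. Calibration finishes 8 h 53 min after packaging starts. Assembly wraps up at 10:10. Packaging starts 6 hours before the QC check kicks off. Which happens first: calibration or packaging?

The QC check starts at 10:10 + 110 min = 12:00.
Packaging starts at 12:00 − 360 min = 06:00.
Calibration ends at 06:00 + 533 min = 14:53.
Calibration starts at 14:53 − 48 min = 14:05.
Calibration starts at 14:05 and packaging starts at 06:00, so packaging is first.

packaging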